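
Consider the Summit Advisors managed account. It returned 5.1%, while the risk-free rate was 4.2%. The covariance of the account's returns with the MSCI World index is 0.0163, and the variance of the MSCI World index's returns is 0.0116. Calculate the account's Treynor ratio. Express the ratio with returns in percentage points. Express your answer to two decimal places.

β = Cov / Var = 0.0163 / 0.0116 = 1.4052
Treynor = (Rp − Rf) / β = (5.1% − 4.2%) / 1.4052 = 0.90 / 1.4052 = 0.6405

0.64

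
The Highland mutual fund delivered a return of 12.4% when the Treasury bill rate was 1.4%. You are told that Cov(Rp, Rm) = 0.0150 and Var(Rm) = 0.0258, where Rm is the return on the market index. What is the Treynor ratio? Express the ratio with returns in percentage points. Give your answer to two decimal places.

18.92

β = Cov / Var = 0.0150 / 0.0258 = 0.5814
Treynor = (Rp − Rf) / β = (12.4% − 1.4%) / 0.5814 = 11.00 / 0.5814 = 18.9198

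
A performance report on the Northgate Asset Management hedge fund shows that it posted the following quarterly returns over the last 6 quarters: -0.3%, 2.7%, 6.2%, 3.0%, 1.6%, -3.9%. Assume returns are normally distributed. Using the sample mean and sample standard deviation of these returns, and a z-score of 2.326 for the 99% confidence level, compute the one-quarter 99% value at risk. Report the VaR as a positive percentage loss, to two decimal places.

μ = (-0.3 + 2.7 + 6.2 + 3 + 1.6 − 3.9) / 6 = 1.5500%
Sample std dev = √[58.1750 / 5] = 3.4110%
VaR = −(μ − z·σ) = −(1.5500 − 2.326 × 3.4110) = −(-6.3840) = 6.3840%

6.38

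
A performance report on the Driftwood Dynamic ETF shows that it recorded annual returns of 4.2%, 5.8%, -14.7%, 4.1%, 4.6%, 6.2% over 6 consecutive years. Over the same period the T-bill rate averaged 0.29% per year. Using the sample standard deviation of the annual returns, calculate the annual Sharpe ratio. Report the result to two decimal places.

0.17

r̄ = (4.2 + 5.8 − 14.7 + 4.1 + 4.6 + 6.2) / 6 = 10.20 / 6 = 1.7000%
Sample std dev = √[326.4400 / 5] = 8.0801%
Sharpe = (r̄ − rf) / σ = (1.7000 − 0.29) / 8.0801 = 1.4100 / 8.0801 = 0.1745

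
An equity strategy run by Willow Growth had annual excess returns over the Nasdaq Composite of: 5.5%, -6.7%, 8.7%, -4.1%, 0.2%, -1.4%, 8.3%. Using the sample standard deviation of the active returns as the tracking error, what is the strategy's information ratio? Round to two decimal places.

0.25

r̄ = (5.5 − 6.7 + 8.7 − 4.1 + 0.2 − 1.4 + 8.3) / 7 = 10.50 / 7 = 1.5000%
Σ(r − r̄)² = (5.5 − 1.5000)² + (-6.7 − 1.5000)² + (8.7 − 1.5000)² + … = 222.7800
σ = √[222.7800 / 6] = 6.0934%
IR = r̄ / tracking error = 1.5000 / 6.0934 = 0.2462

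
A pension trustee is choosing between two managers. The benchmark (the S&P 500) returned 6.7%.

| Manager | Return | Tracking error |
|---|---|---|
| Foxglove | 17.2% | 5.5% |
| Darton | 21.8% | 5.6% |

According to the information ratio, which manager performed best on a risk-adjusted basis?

Foxglove: IR = (17.2% − 6.7%) / 5.5% = 1.909
Darton: IR = (21.8% − 6.7%) / 5.6% = 2.696
Highest: Darton (2.696).

Darton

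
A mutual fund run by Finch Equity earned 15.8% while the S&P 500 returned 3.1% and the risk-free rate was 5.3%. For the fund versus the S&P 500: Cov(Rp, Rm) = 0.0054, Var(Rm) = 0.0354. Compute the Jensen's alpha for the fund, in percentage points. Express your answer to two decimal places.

10.84

β = Cov / Var = 0.0054 / 0.0354 = 0.1525
E[R] = Rf + β(Rm − Rf) = 5.3% + 0.1525 × (3.1% − 5.3%) = 4.9645%
α = Rp − E[R] = 15.8% − 4.9645% = 10.8355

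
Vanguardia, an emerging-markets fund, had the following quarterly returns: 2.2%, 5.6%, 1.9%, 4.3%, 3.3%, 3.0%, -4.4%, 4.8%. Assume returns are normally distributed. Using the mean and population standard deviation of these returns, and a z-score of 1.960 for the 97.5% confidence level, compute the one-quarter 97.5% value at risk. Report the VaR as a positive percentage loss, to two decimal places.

μ = (2.2 + 5.6 + 1.9 + 4.3 + 3.3 + 3 − 4.4 + 4.8) / 8 = 20.70 / 8 = 2.5875%
Σ(r − μ)² = (2.2 − 2.5875)² + (5.6 − 2.5875)² + … = 67.0288
σ = √[67.0288 / 8] = 2.8946%
VaR = −(μ − z·σ) = −(2.5875 − 1.960 × 2.8946) = −(-3.0859) = 3.0859%

3.09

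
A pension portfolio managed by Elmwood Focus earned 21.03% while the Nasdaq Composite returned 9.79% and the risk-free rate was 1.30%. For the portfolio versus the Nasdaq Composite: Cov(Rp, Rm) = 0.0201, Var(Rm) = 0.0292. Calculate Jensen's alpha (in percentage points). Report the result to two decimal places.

13.89

β = Cov / Var = 0.0201 / 0.0292 = 0.6884
E[R] = Rf + β(Rm − Rf) = 1.30% + 0.6884 × (9.79% − 1.30%) = 7.1445%
α = Rp − E[R] = 21.03% − 7.1445% = 13.8855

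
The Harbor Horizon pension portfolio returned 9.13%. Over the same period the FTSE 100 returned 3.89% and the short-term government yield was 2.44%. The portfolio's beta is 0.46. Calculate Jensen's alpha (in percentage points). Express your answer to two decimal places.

CAPM expected return = Rf + β(Rm − Rf) = 2.44% + 0.46 × (3.89% − 2.44%) = 2.44 + 0.46 × 1.45 = 3.1070%
Jensen's α = Rp − E[R] = 9.13% − 3.1070% = 6.0230

6.02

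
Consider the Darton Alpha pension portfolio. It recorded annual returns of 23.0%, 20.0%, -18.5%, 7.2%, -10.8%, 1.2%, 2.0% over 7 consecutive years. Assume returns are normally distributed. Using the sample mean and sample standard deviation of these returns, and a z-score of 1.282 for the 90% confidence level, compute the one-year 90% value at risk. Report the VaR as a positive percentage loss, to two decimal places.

μ = (23 + 20 − 18.5 + 7.2 − 10.8 + 1.2 + 2) / 7 = 3.4429%
Sample std dev = √[1362.1971 / 6] = 15.0676%
VaR = −(μ − z·σ) = −(3.4429 − 1.282 × 15.0676) = −(-15.8738) = 15.8738%

15.87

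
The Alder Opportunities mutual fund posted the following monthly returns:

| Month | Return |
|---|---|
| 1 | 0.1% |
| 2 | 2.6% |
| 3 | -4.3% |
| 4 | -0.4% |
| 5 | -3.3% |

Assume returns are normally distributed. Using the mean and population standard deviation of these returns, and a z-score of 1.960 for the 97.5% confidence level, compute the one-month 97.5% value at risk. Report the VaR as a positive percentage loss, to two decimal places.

Mean return r̄ = -5.30 / 5 = -1.0600%
Σ(r − r̄)² = (0.1 − (-1.0600))² + (2.6 − (-1.0600))² + (-4.3 − (-1.0600))² + … = 30.6920
σ = √[30.6920 / 5] = 2.4776%
VaR = −(r̄ − z·σ) = −(-1.0600 − 1.960 × 2.4776) = −(-5.9161) = 5.9161%

5.92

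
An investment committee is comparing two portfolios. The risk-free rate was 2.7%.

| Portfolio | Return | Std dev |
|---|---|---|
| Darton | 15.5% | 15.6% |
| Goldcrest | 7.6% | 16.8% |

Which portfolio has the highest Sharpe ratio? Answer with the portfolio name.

Darton: Sharpe ratio = (15.5% − 2.7%) / 15.6% = 0.821
Goldcrest: Sharpe ratio = (7.6% − 2.7%) / 16.8% = 0.292
Highest: Darton (0.821).

Darton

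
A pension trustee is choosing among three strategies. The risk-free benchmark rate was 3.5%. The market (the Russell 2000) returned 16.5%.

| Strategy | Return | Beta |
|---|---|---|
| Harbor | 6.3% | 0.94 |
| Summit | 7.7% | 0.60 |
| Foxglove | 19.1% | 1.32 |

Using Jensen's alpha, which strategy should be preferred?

Harbor: α = 6.3% − [3.5% + 0.94 × (16.5% − 3.5%)] = -9.420
Summit: α = 7.7% − [3.5% + 0.60 × (16.5% − 3.5%)] = -3.600
Foxglove: α = 19.1% − [3.5% + 1.32 × (16.5% − 3.5%)] = -1.560
Highest: Foxglove (-1.560).

Foxglove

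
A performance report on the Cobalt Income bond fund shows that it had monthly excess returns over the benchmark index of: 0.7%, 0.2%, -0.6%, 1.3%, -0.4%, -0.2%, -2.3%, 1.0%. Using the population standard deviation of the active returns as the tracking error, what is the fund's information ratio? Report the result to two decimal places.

r̄ = (0.7 + 0.2 − 0.6 + 1.3 − 0.4 − 0.2 − 2.3 + 1) / 8 = -0.30 / 8 = -0.0375%
Σ(r − r̄)² = 9.0588; population σ = √(9.0588/8) = 1.0641%
IR = r̄ / tracking error = -0.0375 / 1.0641 = -0.0352

-0.04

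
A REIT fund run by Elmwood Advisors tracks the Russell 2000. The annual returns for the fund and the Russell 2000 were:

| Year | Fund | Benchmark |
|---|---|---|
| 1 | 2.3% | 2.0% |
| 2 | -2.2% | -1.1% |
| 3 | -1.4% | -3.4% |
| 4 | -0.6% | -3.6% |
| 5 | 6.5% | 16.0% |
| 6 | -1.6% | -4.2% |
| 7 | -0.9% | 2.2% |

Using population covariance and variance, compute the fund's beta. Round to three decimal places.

r̄p = 0.3000%,  r̄m = 1.1286%
Cov = Σ(rp − r̄p)(rm − r̄m) / 7 = 17.1871
Var(rm) = Σ(rm − r̄m)² / 7 = 42.7563
β = Cov / Var = 17.1871 / 42.7563 = 0.4020

0.402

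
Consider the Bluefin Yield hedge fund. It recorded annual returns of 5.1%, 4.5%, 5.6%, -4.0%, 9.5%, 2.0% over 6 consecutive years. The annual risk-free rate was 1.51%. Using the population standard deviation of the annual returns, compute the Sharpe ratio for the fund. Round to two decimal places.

0.55

Mean return μ = 22.70 / 6 = 3.7833%
Population σ = √[Σ(r − μ)² / 6] = √[101.9883 / 6] = √16.9981 = 4.1229%
Sharpe = (μ − rf) / σ = (3.7833 − 1.51) / 4.1229 = 2.2733 / 4.1229 = 0.5514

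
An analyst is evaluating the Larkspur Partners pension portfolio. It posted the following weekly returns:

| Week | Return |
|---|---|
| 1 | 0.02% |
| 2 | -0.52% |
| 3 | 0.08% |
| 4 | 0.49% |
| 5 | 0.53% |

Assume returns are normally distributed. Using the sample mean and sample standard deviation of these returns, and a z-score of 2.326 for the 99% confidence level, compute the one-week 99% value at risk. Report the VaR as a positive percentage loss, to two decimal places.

0.87

Mean return r̄ = 0.600 / 5 = 0.1200%
Σ(r − r̄)² = 0.7262; sample σ = √(0.7262/4) = 0.4261%
VaR = −(r̄ − z·σ) = −(0.1200 − 2.326 × 0.4261) = −(-0.8711) = 0.8711%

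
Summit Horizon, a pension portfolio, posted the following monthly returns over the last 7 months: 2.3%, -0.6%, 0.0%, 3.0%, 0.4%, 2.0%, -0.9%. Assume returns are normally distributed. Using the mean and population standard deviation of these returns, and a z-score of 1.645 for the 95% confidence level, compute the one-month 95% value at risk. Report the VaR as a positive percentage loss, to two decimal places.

1.45

Mean return r̄ = 6.20 / 7 = 0.8857%
Σ(r − r̄)² = 14.1286; population σ = √(14.1286/7) = 1.4207%
VaR = −(r̄ − z·σ) = −(0.8857 − 1.645 × 1.4207) = −(-1.4514) = 1.4514%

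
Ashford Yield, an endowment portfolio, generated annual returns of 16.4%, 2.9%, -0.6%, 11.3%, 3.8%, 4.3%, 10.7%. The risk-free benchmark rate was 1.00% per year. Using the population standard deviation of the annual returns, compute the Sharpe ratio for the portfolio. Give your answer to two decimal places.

1.08

r̄ = (16.4 + 2.9 − 0.6 + 11.3 + 3.8 + 4.3 + 10.7) / 7 = 6.9714%
Population std dev = √[212.6343 / 7] = 5.5115%
Sharpe = (r̄ − rf) / σ = (6.9714 − 1) / 5.5115 = 5.9714 / 5.5115 = 1.0834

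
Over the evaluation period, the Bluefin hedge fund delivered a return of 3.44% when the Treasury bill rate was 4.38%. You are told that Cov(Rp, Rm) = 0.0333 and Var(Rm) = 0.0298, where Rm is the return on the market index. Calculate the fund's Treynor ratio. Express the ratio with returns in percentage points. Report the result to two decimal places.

β = Cov / Var = 0.0333 / 0.0298 = 1.1174
Treynor = (Rp − Rf) / β = (3.44% − 4.38%) / 1.1174 = -0.94 / 1.1174 = -0.8412

-0.84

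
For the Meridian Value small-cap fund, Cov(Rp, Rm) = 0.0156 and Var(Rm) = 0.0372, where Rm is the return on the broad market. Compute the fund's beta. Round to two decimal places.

0.42

β = Cov(Rp, Rm) / Var(Rm) = 0.0156 / 0.0372 = 0.4194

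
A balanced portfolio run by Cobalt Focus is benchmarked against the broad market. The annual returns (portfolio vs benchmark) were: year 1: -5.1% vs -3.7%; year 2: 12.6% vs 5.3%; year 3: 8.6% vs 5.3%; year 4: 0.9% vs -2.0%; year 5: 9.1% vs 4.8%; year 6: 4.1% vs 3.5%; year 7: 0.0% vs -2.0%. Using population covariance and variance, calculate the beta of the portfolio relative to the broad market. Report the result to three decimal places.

1.461

r̄p = 4.3143%,  r̄m = 1.6000%
Cov = Σ(rp − r̄p)(rm − r̄m) / 7 = 19.8771
Var(rm) = Σ(rm − r̄m)² / 7 = 13.6057
β = Cov / Var = 19.8771 / 13.6057 = 1.4609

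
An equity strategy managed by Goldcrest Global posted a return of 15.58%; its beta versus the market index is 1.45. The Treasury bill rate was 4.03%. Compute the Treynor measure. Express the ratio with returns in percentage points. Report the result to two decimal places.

Treynor = (Rp − Rf) / β = (15.58% − 4.03%) / 1.45 = 11.55 / 1.45 = 7.9655

7.97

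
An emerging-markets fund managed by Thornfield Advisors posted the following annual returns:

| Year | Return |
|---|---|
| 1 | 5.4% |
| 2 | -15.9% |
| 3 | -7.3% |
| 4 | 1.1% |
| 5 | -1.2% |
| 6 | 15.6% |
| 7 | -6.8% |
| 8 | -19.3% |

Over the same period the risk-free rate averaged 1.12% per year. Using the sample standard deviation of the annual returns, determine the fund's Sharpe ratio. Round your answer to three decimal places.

r̄ = (5.4 − 15.9 − 7.3 + 1.1 − 1.2 + 15.6 − 6.8 − 19.3) / 8 = -3.5500%
Σ(r − r̄)² = (5.4 − (-3.5500))² + (-15.9 − (-3.5500))² + (-7.3 − (-3.5500))² + … = 899.1800
σ = √[899.1800 / 7] = 11.3338%
Sharpe = (r̄ − rf) / σ = (-3.5500 − 1.12) / 11.3338 = -4.6700 / 11.3338 = -0.4120

-0.412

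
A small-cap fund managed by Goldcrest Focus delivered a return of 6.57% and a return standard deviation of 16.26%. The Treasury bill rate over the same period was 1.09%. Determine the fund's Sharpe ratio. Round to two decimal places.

Sharpe = (Rp − Rf) / σp = (6.57% − 1.09%) / 16.26% = 5.48% / 16.26% = 0.3370

0.34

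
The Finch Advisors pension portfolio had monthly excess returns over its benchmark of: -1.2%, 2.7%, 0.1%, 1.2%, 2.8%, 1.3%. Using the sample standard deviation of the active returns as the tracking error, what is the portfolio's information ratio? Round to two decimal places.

0.75

Mean return r̄ = 6.90 / 6 = 1.1500%
Σ(r − r̄)² = 11.7750; sample σ = √(11.7750/5) = 1.5346%
IR = r̄ / tracking error = 1.1500 / 1.5346 = 0.7494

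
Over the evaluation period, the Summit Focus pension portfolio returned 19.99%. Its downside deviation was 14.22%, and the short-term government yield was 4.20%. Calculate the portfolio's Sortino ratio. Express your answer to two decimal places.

Sortino = (Rp − Rf) / σd = (19.99% − 4.20%) / 14.22% = 15.79% / 14.22% = 1.1104

1.11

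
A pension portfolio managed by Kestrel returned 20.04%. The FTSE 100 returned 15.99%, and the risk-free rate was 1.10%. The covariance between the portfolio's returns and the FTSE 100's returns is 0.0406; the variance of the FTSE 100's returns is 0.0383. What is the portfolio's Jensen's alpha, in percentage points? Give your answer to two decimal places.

3.16

β = Cov / Var = 0.0406 / 0.0383 = 1.0601
E[R] = Rf + β(Rm − Rf) = 1.10% + 1.0601 × (15.99% − 1.10%) = 16.8849%
α = Rp − E[R] = 20.04% − 16.8849% = 3.1551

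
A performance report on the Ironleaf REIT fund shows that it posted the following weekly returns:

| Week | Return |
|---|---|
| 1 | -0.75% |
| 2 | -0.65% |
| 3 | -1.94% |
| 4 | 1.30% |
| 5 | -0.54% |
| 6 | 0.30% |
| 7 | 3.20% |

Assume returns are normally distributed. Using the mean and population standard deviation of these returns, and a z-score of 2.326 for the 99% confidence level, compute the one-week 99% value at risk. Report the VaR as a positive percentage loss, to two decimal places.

3.49

μ = (-0.75 − 0.65 − 1.94 + 1.3 − 0.54 + 0.3 + 3.2) / 7 = 0.1314%
Σ(r − μ)² = 16.9393; population σ = √(16.9393/7) = 1.5556%
VaR = −(μ − z·σ) = −(0.1314 − 2.326 × 1.5556) = −(-3.4869) = 3.4869%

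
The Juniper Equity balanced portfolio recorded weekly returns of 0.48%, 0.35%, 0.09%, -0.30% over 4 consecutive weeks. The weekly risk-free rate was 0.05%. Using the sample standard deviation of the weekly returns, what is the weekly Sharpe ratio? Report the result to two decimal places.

Mean return r̄ = 0.620 / 4 = 0.1550%
Σ(r − r̄)² = (0.48 − 0.1550)² + (0.35 − 0.1550)² + (0.09 − 0.1550)² + … = 0.3549
sample σ = √(0.3549 / 3) = √0.1183 = 0.3439%
Sharpe = (r̄ − rf) / σ = (0.1550 − 0.05) / 0.3439 = 0.1050 / 0.3439 = 0.3053

0.31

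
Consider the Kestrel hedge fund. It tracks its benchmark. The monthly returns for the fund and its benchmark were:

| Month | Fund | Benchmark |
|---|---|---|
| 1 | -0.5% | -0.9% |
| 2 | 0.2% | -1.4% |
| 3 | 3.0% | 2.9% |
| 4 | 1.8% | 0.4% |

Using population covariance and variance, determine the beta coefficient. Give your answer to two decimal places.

r̄p = 1.1250%,  r̄m = 0.2500%
Cov = Σ(rp − r̄p)(rm − r̄m) / 4 = 2.1163
Var(rm) = Σ(rm − r̄m)² / 4 = 2.7725
β = Cov / Var = 2.1163 / 2.7725 = 0.7633

0.76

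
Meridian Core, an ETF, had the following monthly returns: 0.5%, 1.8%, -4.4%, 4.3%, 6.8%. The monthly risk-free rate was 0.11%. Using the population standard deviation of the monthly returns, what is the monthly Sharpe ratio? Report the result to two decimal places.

0.45

Mean return r̄ = 9.00 / 5 = 1.8000%
Population std dev = √[71.3800 / 5] = 3.7784%
Sharpe = (r̄ − rf) / σ = (1.8000 − 0.11) / 3.7784 = 1.6900 / 3.7784 = 0.4473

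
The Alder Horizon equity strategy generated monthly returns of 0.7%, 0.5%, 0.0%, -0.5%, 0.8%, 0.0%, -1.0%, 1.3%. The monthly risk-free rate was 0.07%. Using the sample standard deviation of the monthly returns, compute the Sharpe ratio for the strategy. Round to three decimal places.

0.207

Mean return r̄ = 1.80 / 8 = 0.2250%
Σ(r − r̄)² = (0.7 − 0.2250)² + (0.5 − 0.2250)² + (0 − 0.2250)² + … = 3.9150
sample σ = √(3.9150 / 7) = √0.5593 = 0.7479%
Sharpe = (r̄ − rf) / σ = (0.2250 − 0.07) / 0.7479 = 0.1550 / 0.7479 = 0.2072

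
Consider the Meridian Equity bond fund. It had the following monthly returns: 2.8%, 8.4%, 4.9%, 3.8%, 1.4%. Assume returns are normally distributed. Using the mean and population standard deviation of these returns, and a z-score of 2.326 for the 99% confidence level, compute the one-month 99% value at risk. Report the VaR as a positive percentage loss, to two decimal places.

Mean return r̄ = 21.30 / 5 = 4.2600%
Σ(r − r̄)² = 28.0720; population σ = √(28.0720/5) = 2.3695%
VaR = −(r̄ − z·σ) = −(4.2600 − 2.326 × 2.3695) = −(-1.2515) = 1.2515%

1.25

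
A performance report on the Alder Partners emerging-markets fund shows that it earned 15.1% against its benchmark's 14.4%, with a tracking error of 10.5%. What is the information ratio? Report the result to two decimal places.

IR = (Rp − Rb) / TE = (15.1% − 14.4%) / 10.5% = 0.70% / 10.5% = 0.0667

0.07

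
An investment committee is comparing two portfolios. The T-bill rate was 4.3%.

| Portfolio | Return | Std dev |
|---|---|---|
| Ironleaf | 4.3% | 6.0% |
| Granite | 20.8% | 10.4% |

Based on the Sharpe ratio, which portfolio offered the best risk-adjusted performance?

Ironleaf: Sharpe ratio = (4.3% − 4.3%) / 6.0% = 0.000
Granite: Sharpe ratio = (20.8% − 4.3%) / 10.4% = 1.587
Highest: Granite (1.587).

Granite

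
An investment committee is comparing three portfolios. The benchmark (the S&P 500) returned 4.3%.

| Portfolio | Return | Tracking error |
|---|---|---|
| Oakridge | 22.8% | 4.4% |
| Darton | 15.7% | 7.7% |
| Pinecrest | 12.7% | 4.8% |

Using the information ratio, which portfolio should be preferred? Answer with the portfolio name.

Oakridge

Oakridge: IR = (22.8% − 4.3%) / 4.4% = 4.205
Darton: IR = (15.7% − 4.3%) / 7.7% = 1.481
Pinecrest: IR = (12.7% − 4.3%) / 4.8% = 1.750
Highest: Oakridge (4.205).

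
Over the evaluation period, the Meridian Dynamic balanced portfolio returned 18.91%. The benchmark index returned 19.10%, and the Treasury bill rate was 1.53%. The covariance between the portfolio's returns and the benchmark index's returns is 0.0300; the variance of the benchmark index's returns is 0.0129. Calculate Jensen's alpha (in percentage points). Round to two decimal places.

β = Cov / Var = 0.0300 / 0.0129 = 2.3256
E[R] = Rf + β(Rm − Rf) = 1.53% + 2.3256 × (19.10% − 1.53%) = 42.3908%
α = Rp − E[R] = 18.91% − 42.3908% = -23.4808

-23.48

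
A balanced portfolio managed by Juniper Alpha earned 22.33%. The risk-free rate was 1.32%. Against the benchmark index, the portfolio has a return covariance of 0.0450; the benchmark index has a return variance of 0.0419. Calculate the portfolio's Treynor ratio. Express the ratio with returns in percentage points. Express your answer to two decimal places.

β = Cov / Var = 0.0450 / 0.0419 = 1.0740
Treynor = (Rp − Rf) / β = (22.33% − 1.32%) / 1.0740 = 21.01 / 1.0740 = 19.5624

19.56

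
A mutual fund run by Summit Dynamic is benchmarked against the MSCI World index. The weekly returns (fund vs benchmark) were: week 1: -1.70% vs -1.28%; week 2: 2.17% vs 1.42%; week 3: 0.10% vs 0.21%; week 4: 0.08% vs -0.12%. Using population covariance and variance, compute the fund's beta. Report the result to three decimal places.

r̄p = 0.1625%,  r̄m = 0.0575%
Cov = Σ(rp − r̄p)(rm − r̄m) / 4 = 1.3079
Var(rm) = Σ(rm − r̄m)² / 4 = 0.9250
β = Cov / Var = 1.3079 / 0.9250 = 1.4139

1.414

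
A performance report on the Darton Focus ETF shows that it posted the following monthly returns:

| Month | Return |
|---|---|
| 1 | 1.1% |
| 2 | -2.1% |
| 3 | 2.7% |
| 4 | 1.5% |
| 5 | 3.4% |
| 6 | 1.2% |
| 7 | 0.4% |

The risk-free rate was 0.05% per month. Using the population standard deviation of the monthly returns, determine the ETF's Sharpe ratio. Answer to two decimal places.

r̄ = (1.1 − 2.1 + 2.7 + 1.5 + 3.4 + 1.2 + 0.4) / 7 = 8.20 / 7 = 1.1714%
Σ(r − r̄)² = (1.1 − 1.1714)² + (-2.1 − 1.1714)² + … = 18.7143
σ = √[18.7143 / 7] = 1.6351%
Sharpe = (r̄ − rf) / σ = (1.1714 − 0.05) / 1.6351 = 1.1214 / 1.6351 = 0.6858

0.69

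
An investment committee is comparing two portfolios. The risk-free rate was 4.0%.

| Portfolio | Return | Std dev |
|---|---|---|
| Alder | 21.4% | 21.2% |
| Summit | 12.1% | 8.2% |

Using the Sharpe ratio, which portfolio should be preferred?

Summit

Alder: Sharpe ratio = (21.4% − 4.0%) / 21.2% = 0.821
Summit: Sharpe ratio = (12.1% − 4.0%) / 8.2% = 0.988
Highest: Summit (0.988).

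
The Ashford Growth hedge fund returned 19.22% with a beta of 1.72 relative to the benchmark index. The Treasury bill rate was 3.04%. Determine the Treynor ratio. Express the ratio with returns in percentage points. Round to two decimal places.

9.41

Treynor = (Rp − Rf) / β = (19.22% − 3.04%) / 1.72 = 16.18 / 1.72 = 9.4070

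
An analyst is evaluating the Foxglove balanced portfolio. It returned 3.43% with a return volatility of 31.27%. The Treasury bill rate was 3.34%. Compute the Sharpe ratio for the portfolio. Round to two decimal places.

0.00

Sharpe = (Rp − Rf) / σp = (3.43% − 3.34%) / 31.27% = 0.09% / 31.27% = 0.0029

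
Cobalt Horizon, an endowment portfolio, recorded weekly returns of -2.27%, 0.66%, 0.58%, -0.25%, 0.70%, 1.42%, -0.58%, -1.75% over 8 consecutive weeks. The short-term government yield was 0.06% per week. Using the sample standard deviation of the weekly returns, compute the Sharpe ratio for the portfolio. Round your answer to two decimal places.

Mean return r̄ = -1.490 / 8 = -0.1863%
Σ(r − r̄)² = (-2.27 − (-0.1863))² + (0.66 − (-0.1863))² + … = 11.6152
σ = √[11.6152 / 7] = 1.2881%
Sharpe = (r̄ − rf) / σ = (-0.1863 − 0.06) / 1.2881 = -0.2463 / 1.2881 = -0.1912

-0.19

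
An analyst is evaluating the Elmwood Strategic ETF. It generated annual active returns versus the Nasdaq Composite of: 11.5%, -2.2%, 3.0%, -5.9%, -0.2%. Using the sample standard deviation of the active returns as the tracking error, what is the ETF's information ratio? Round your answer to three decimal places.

μ = (11.5 − 2.2 + 3 − 5.9 − 0.2) / 5 = 1.2400%
Sample std dev = √[173.2520 / 4] = 6.5813%
IR = μ / tracking error = 1.2400 / 6.5813 = 0.1884

0.188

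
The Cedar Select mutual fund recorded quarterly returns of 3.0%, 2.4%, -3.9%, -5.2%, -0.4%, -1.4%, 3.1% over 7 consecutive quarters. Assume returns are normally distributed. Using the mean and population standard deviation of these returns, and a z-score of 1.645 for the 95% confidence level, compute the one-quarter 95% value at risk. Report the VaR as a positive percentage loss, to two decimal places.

Mean return r̄ = -2.40 / 7 = -0.3429%
Σ(r − r̄)² = (3 − (-0.3429))² + (2.4 − (-0.3429))² + … = 67.9171
σ = √[67.9171 / 7] = 3.1149%
VaR = −(r̄ − z·σ) = −(-0.3429 − 1.645 × 3.1149) = −(-5.4669) = 5.4669%

5.47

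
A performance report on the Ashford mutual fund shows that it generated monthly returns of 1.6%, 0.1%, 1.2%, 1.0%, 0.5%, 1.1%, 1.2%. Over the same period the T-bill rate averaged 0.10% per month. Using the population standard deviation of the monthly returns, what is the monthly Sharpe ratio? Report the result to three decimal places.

1.853

μ = (1.6 + 0.1 + 1.2 + 1 + 0.5 + 1.1 + 1.2) / 7 = 6.70 / 7 = 0.9571%
Σ(r − μ)² = (1.6 − 0.9571)² + (0.1 − 0.9571)² + … = 1.4971
population σ = √(1.4971 / 7) = √0.2139 = 0.4625%
Sharpe = (μ − rf) / σ = (0.9571 − 0.1) / 0.4625 = 0.8571 / 0.4625 = 1.8532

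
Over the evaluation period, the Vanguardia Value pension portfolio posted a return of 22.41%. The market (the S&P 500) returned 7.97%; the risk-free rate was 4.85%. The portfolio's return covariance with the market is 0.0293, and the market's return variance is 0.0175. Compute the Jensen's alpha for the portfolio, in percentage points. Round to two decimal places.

12.34

β = Cov / Var = 0.0293 / 0.0175 = 1.6743
E[R] = Rf + β(Rm − Rf) = 4.85% + 1.6743 × (7.97% − 4.85%) = 10.0738%
α = Rp − E[R] = 22.41% − 10.0738% = 12.3362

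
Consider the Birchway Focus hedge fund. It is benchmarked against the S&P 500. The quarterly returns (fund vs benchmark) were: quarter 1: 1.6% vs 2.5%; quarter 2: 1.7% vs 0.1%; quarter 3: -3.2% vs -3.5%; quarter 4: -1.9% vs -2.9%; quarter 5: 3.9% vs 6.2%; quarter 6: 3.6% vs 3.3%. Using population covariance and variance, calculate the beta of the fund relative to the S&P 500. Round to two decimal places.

r̄p = 0.9500%,  r̄m = 0.9500%
Cov = Σ(rp − r̄p)(rm − r̄m) / 6 = 8.5875
Var(rm) = Σ(rm − r̄m)² / 6 = 11.8058
β = Cov / Var = 8.5875 / 11.8058 = 0.7274

0.73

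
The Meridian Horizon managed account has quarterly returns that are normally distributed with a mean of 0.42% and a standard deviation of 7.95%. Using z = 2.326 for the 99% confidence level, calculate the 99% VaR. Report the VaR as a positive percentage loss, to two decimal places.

18.07

VaR (as % loss) = −(μ − z·σ) = −(0.42% − 2.326 × 7.95%) = −(-18.0717%) = 18.0717%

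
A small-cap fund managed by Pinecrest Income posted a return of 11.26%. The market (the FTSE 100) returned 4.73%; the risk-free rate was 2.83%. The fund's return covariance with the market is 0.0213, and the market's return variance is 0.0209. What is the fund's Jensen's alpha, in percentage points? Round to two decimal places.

6.49

β = Cov / Var = 0.0213 / 0.0209 = 1.0191
E[R] = Rf + β(Rm − Rf) = 2.83% + 1.0191 × (4.73% − 2.83%) = 4.7663%
α = Rp − E[R] = 11.26% − 4.7663% = 6.4937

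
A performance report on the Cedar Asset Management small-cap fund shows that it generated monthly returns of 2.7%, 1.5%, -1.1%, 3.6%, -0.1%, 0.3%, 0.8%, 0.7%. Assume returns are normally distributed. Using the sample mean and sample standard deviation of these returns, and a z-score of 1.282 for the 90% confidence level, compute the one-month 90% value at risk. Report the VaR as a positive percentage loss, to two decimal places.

μ = (2.7 + 1.5 − 1.1 + 3.6 − 0.1 + 0.3 + 0.8 + 0.7) / 8 = 1.0500%
Σ(r − μ)² = 16.1200; sample σ = √(16.1200/7) = 1.5175%
VaR = −(μ − z·σ) = −(1.0500 − 1.282 × 1.5175) = −(-0.8954) = 0.8954%

0.90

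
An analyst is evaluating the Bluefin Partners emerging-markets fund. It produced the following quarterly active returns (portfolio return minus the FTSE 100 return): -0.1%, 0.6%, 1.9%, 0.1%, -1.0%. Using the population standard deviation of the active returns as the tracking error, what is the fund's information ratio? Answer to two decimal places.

μ = (-0.1 + 0.6 + 1.9 + 0.1 − 1) / 5 = 1.50 / 5 = 0.3000%
Σ(r − μ)² = (-0.1 − 0.3000)² + (0.6 − 0.3000)² + … = 4.5400
σ = √[4.5400 / 5] = 0.9529%
IR = μ / tracking error = 0.3000 / 0.9529 = 0.3148

0.31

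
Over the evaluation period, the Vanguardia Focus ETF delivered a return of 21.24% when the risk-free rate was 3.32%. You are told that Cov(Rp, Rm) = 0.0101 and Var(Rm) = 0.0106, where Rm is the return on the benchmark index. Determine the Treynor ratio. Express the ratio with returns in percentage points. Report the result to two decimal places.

18.81

β = Cov / Var = 0.0101 / 0.0106 = 0.9528
Treynor = (Rp − Rf) / β = (21.24% − 3.32%) / 0.9528 = 17.92 / 0.9528 = 18.8077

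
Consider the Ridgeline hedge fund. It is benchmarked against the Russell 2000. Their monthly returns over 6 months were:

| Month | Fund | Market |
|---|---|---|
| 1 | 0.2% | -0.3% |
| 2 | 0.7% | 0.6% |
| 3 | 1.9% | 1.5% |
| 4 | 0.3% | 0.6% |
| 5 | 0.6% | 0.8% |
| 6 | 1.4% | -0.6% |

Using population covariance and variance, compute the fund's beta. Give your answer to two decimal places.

r̄p = 0.8500%,  r̄m = 0.4333%
Cov = Σ(rp − r̄p)(rm − r̄m) / 6 = 0.1367
Var(rm) = Σ(rm − r̄m)² / 6 = 0.4889
β = Cov / Var = 0.1367 / 0.4889 = 0.2796

0.28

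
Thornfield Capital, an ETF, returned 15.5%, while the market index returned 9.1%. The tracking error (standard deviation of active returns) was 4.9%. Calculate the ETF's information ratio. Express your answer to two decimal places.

1.31

IR = (Rp − Rb) / TE = (15.5% − 9.1%) / 4.9% = 6.40% / 4.9% = 1.3061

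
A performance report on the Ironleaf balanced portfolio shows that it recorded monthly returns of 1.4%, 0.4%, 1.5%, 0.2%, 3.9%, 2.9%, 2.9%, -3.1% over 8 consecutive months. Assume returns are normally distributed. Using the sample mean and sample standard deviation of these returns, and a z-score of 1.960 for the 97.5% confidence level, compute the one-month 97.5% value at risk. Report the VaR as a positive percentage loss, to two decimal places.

3.01

Mean return r̄ = 10.10 / 8 = 1.2625%
Sample σ = √[Σ(r − r̄)² / 7] = √[33.2988 / 7] = √4.7570 = 2.1811%
VaR = −(r̄ − z·σ) = −(1.2625 − 1.960 × 2.1811) = −(-3.0125) = 3.0125%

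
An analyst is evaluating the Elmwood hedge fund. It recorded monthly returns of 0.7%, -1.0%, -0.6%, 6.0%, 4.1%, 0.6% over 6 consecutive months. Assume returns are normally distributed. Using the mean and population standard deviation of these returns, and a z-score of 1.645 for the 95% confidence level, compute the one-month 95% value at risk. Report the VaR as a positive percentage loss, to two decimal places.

r̄ = (0.7 − 1 − 0.6 + 6 + 4.1 + 0.6) / 6 = 9.80 / 6 = 1.6333%
Σ(r − r̄)² = 39.0133; population σ = √(39.0133/6) = 2.5499%
VaR = −(r̄ − z·σ) = −(1.6333 − 1.645 × 2.5499) = −(-2.5613) = 2.5613%

2.56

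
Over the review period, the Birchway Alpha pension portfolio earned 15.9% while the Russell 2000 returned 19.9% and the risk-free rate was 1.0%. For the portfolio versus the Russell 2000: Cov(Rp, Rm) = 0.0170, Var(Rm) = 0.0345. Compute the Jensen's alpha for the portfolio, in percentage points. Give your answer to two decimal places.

5.59

β = Cov / Var = 0.0170 / 0.0345 = 0.4928
E[R] = Rf + β(Rm − Rf) = 1.0% + 0.4928 × (19.9% − 1.0%) = 10.3139%
α = Rp − E[R] = 15.9% − 10.3139% = 5.5861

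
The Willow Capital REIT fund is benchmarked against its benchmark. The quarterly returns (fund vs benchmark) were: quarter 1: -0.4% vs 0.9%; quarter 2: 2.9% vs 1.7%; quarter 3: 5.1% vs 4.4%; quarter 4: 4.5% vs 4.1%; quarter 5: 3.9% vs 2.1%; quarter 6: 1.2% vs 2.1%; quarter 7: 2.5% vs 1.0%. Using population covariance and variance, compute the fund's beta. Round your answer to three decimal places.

r̄p = 2.8143%,  r̄m = 2.3286%
Cov = Σ(rp − r̄p)(rm − r̄m) / 7 = 1.8282
Var(rm) = Σ(rm − r̄m)² / 7 = 1.6763
β = Cov / Var = 1.8282 / 1.6763 = 1.0906

1.091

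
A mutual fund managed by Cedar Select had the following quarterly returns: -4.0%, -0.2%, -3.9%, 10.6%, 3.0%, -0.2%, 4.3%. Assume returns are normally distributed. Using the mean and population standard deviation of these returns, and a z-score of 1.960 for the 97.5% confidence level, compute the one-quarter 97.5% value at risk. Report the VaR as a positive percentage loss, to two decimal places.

Mean return μ = 9.60 / 7 = 1.3714%
Population std dev = √[157.9743 / 7] = 4.7506%
VaR = −(μ − z·σ) = −(1.3714 − 1.960 × 4.7506) = −(-7.9398) = 7.9398%

7.94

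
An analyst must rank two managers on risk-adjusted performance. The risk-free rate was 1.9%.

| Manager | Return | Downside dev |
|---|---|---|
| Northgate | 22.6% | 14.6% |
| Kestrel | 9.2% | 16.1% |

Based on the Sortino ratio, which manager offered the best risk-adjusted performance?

Northgate: Sortino ratio = (22.6% − 1.9%) / 14.6% = 1.418
Kestrel: Sortino ratio = (9.2% − 1.9%) / 16.1% = 0.453
Highest: Northgate (1.418).

Northgate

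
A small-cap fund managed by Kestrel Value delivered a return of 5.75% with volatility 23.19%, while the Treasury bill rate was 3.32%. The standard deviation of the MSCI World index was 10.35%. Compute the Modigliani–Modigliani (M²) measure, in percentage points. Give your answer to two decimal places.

Sharpe = (Rp − Rf) / σp = (5.75% − 3.32%) / 23.19% = 0.1048
M² = Rf + Sharpe × σm = 3.32% + 0.1048 × 10.35% = 4.4047%

4.40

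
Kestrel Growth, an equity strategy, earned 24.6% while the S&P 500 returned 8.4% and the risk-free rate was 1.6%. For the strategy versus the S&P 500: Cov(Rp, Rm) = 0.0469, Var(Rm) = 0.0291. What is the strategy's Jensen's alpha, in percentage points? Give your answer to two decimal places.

β = Cov / Var = 0.0469 / 0.0291 = 1.6117
E[R] = Rf + β(Rm − Rf) = 1.6% + 1.6117 × (8.4% − 1.6%) = 12.5596%
α = Rp − E[R] = 24.6% − 12.5596% = 12.0404

12.04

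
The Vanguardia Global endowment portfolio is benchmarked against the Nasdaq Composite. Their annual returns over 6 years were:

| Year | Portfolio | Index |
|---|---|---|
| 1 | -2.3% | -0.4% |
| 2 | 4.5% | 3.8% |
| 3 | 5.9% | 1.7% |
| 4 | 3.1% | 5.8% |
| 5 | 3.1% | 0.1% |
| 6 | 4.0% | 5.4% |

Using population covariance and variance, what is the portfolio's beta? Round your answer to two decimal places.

0.51

r̄p = 3.0500%,  r̄m = 2.7333%
Cov = Σ(rp − r̄p)(rm − r̄m) / 6 = 2.9867
Var(rm) = Σ(rm − r̄m)² / 6 = 5.9122
β = Cov / Var = 2.9867 / 5.9122 = 0.5052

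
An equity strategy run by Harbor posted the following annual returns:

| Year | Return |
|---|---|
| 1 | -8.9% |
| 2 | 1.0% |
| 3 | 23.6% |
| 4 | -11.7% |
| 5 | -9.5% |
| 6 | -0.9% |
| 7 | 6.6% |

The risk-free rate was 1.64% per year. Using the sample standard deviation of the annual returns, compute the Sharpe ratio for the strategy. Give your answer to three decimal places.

Mean return r̄ = 0.20 / 7 = 0.0286%
Σ(r − r̄)² = (-8.9 − 0.0286)² + (1 − 0.0286)² + … = 908.6743
sample σ = √(908.6743 / 6) = √151.4457 = 12.3063%
Sharpe = (r̄ − rf) / σ = (0.0286 − 1.64) / 12.3063 = -1.6114 / 12.3063 = -0.1309

-0.131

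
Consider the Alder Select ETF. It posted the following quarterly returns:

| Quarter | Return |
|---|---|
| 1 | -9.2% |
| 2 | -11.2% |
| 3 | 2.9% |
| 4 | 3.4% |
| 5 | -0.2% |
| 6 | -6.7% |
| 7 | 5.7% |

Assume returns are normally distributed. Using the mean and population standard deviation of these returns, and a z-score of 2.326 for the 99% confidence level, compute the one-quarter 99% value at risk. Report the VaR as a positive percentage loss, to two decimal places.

16.74

μ = (-9.2 − 11.2 + 2.9 + 3.4 − 0.2 − 6.7 + 5.7) / 7 = -2.1857%
Σ(r − μ)² = 274.0286; population σ = √(274.0286/7) = 6.2568%
VaR = −(μ − z·σ) = −(-2.1857 − 2.326 × 6.2568) = −(-16.7390) = 16.7390%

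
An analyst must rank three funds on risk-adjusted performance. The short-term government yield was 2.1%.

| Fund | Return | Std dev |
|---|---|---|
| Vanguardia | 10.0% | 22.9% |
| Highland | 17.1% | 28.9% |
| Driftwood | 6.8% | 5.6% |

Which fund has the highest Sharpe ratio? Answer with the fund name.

Driftwood

Vanguardia: Sharpe ratio = (10.0% − 2.1%) / 22.9% = 0.345
Highland: Sharpe ratio = (17.1% − 2.1%) / 28.9% = 0.519
Driftwood: Sharpe ratio = (6.8% − 2.1%) / 5.6% = 0.839
Highest: Driftwood (0.839).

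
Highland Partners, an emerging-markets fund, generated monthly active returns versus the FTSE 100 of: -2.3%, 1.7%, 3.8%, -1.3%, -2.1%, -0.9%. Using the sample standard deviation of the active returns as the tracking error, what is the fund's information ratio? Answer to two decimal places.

-0.08

Mean return r̄ = -1.10 / 6 = -0.1833%
Σ(r − r̄)² = (-2.3 − (-0.1833))² + (1.7 − (-0.1833))² + (3.8 − (-0.1833))² + … = 29.3283
sample σ = √(29.3283 / 5) = √5.8657 = 2.4219%
IR = r̄ / tracking error = -0.1833 / 2.4219 = -0.0757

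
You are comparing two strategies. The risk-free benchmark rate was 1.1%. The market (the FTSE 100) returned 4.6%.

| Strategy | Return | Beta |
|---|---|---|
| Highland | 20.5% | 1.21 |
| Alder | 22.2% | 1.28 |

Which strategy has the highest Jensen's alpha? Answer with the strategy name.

Highland: α = 20.5% − [1.1% + 1.21 × (4.6% − 1.1%)] = 15.165
Alder: α = 22.2% − [1.1% + 1.28 × (4.6% − 1.1%)] = 16.620
Highest: Alder (16.620).

Alder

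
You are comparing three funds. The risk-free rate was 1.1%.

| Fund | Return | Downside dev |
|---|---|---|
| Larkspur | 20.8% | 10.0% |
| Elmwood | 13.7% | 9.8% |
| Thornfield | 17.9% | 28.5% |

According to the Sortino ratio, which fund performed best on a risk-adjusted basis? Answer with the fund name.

Larkspur: Sortino ratio = (20.8% − 1.1%) / 10.0% = 1.970
Elmwood: Sortino ratio = (13.7% − 1.1%) / 9.8% = 1.286
Thornfield: Sortino ratio = (17.9% − 1.1%) / 28.5% = 0.589
Highest: Larkspur (1.970).

Larkspur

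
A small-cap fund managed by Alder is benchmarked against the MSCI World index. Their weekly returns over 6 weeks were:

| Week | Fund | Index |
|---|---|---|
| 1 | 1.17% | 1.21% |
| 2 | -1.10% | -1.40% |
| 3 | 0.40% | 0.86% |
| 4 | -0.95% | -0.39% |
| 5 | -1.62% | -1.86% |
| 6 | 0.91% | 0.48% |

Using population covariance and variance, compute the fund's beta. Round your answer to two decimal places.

0.88

r̄p = -0.1983%,  r̄m = -0.1833%
Cov = Σ(rp − r̄p)(rm − r̄m) / 6 = 1.1503
Var(rm) = Σ(rm − r̄m)² / 6 = 1.3007
β = Cov / Var = 1.1503 / 1.3007 = 0.8844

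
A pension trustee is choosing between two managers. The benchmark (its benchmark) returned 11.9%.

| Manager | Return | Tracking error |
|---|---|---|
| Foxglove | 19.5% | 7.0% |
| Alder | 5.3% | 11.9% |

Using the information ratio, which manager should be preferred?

Foxglove

Foxglove: IR = (19.5% − 11.9%) / 7.0% = 1.086
Alder: IR = (5.3% − 11.9%) / 11.9% = -0.555
Highest: Foxglove (1.086).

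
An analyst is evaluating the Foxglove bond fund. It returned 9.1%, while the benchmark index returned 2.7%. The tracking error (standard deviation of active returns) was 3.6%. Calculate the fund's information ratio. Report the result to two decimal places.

1.78

IR = (Rp − Rb) / TE = (9.1% − 2.7%) / 3.6% = 6.40% / 3.6% = 1.7778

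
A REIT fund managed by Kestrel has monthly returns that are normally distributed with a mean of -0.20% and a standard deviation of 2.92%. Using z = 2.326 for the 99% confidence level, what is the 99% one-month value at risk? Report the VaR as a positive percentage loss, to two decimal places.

6.99

VaR (as % loss) = −(μ − z·σ) = −(-0.20% − 2.326 × 2.92%) = −(-6.99192%) = 6.99192%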